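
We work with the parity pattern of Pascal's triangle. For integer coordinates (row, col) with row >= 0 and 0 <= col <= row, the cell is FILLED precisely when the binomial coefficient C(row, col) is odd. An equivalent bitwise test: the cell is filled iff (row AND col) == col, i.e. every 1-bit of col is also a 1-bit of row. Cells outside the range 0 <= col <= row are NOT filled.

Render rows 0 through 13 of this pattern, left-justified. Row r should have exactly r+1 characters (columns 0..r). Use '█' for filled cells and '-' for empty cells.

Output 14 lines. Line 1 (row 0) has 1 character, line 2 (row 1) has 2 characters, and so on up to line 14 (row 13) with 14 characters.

Answer: █
██
█-█
████
█---█
██--██
█-█-█-█
████████
█-------█
██------██
█-█-----█-█
████----████
█---█---█---█
██--██--██--██

Derivation:
r0=0: █
r1=1: ██
r2=10: █-█
r3=11: ████
r4=100: █---█
r5=101: ██--██
r6=110: █-█-█-█
r7=111: ████████
r8=1000: █-------█
r9=1001: ██------██
r10=1010: █-█-----█-█
r11=1011: ████----████
r12=1100: █---█---█---█
r13=1101: ██--██--██--██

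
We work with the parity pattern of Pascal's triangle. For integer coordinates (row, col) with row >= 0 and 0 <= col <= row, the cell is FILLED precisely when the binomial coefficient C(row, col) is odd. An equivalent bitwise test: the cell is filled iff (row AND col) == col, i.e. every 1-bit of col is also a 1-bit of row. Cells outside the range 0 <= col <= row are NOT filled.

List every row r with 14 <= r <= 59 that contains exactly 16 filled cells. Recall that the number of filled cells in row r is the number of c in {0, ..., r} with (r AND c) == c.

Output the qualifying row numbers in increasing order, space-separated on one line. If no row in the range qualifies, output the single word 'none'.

Row r has 2^popcount(r) filled cells, so we need popcount(r) = log2(16) = 4.
Scan r = 14..59 and keep those with exactly 4 one-bits:
r=14=1110 popcount=3 -> skip
r=15=1111 popcount=4 -> KEEP
r=16=10000 popcount=1 -> skip
r=17=10001 popcount=2 -> skip
r=18=10010 popcount=2 -> skip
r=19=10011 popcount=3 -> skip
r=20=10100 popcount=2 -> skip
r=21=10101 popcount=3 -> skip
r=22=10110 popcount=3 -> skip
r=23=10111 popcount=4 -> KEEP
r=24=11000 popcount=2 -> skip
r=25=11001 popcount=3 -> skip
r=26=11010 popcount=3 -> skip
r=27=11011 popcount=4 -> KEEP
r=28=11100 popcount=3 -> skip
r=29=11101 popcount=4 -> KEEP
r=30=11110 popcount=4 -> KEEP
r=31=11111 popcount=5 -> skip
r=32=100000 popcount=1 -> skip
r=33=100001 popcount=2 -> skip
r=34=100010 popcount=2 -> skip
r=35=100011 popcount=3 -> skip
r=36=100100 popcount=2 -> skip
r=37=100101 popcount=3 -> skip
r=38=100110 popcount=3 -> skip
r=39=100111 popcount=4 -> KEEP
r=40=101000 popcount=2 -> skip
r=41=101001 popcount=3 -> skip
r=42=101010 popcount=3 -> skip
r=43=101011 popcount=4 -> KEEP
r=44=101100 popcount=3 -> skip
r=45=101101 popcount=4 -> KEEP
r=46=101110 popcount=4 -> KEEP
r=47=101111 popcount=5 -> skip
r=48=110000 popcount=2 -> skip
r=49=110001 popcount=3 -> skip
r=50=110010 popcount=3 -> skip
r=51=110011 popcount=4 -> KEEP
r=52=110100 popcount=3 -> skip
r=53=110101 popcount=4 -> KEEP
r=54=110110 popcount=4 -> KEEP
r=55=110111 popcount=5 -> skip
r=56=111000 popcount=3 -> skip
r=57=111001 popcount=4 -> KEEP
r=58=111010 popcount=4 -> KEEP
r=59=111011 popcount=5 -> skip
Kept rows: 15 23 27 29 30 39 43 45 46 51 53 54 57 58

Answer: 15 23 27 29 30 39 43 45 46 51 53 54 57 58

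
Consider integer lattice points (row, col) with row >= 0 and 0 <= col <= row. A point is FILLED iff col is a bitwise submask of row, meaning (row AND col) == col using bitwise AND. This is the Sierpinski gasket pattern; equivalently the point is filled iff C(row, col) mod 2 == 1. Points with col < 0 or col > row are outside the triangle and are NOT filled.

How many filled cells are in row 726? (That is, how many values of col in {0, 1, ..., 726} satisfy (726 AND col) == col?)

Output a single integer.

726 in binary = 1011010110
popcount(726) = number of 1-bits in 1011010110 = 6
A col c satisfies (726 AND c) == c iff every set bit of c is also set in 726; each of the 6 set bits of 726 can independently be on or off in c.
count = 2^6 = 64

Answer: 64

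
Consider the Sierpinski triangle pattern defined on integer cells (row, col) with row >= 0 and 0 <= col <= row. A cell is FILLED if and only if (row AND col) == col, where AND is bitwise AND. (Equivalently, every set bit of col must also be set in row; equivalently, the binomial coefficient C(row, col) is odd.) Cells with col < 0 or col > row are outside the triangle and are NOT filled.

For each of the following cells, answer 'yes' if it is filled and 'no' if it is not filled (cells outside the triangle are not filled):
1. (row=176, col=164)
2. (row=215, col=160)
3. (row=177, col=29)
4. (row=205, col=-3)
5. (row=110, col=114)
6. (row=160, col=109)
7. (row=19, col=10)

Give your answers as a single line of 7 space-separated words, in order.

(176,164): row=0b10110000, col=0b10100100, row AND col = 0b10100000 = 160; 160 != 164 -> empty
(215,160): row=0b11010111, col=0b10100000, row AND col = 0b10000000 = 128; 128 != 160 -> empty
(177,29): row=0b10110001, col=0b11101, row AND col = 0b10001 = 17; 17 != 29 -> empty
(205,-3): col outside [0, 205] -> not filled
(110,114): col outside [0, 110] -> not filled
(160,109): row=0b10100000, col=0b1101101, row AND col = 0b100000 = 32; 32 != 109 -> empty
(19,10): row=0b10011, col=0b1010, row AND col = 0b10 = 2; 2 != 10 -> empty

Answer: no no no no no no no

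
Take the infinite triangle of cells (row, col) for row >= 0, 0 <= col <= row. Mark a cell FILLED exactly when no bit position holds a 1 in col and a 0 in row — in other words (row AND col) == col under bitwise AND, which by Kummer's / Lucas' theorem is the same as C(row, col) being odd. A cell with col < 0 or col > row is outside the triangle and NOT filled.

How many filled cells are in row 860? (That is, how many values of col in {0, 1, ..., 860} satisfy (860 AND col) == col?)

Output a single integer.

860 in binary = 1101011100
popcount(860) = number of 1-bits in 1101011100 = 6
A col c satisfies (860 AND c) == c iff every set bit of c is also set in 860; each of the 6 set bits of 860 can independently be on or off in c.
count = 2^6 = 64

Answer: 64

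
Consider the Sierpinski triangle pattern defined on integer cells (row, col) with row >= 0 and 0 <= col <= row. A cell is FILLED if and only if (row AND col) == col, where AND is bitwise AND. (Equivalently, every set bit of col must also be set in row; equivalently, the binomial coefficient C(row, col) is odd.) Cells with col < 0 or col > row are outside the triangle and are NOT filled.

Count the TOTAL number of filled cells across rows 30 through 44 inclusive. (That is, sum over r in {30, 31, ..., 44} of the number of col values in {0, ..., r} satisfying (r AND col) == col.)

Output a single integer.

r30=11110 pc4: +16 =16
r31=11111 pc5: +32 =48
r32=100000 pc1: +2 =50
r33=100001 pc2: +4 =54
r34=100010 pc2: +4 =58
r35=100011 pc3: +8 =66
r36=100100 pc2: +4 =70
r37=100101 pc3: +8 =78
r38=100110 pc3: +8 =86
r39=100111 pc4: +16 =102
r40=101000 pc2: +4 =106
r41=101001 pc3: +8 =114
r42=101010 pc3: +8 =122
r43=101011 pc4: +16 =138
r44=101100 pc3: +8 =146

Answer: 146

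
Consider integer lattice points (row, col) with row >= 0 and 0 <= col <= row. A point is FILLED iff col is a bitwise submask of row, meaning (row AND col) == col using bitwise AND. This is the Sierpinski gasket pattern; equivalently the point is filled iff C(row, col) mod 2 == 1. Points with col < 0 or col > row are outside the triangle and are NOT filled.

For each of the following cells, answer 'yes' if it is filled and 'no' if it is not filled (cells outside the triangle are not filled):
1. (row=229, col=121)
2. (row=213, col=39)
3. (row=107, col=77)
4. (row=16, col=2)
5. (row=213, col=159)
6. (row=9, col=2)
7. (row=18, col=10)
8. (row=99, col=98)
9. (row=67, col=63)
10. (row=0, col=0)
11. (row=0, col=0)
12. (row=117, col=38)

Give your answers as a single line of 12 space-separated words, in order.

(229,121): row=0b11100101, col=0b1111001, row AND col = 0b1100001 = 97; 97 != 121 -> empty
(213,39): row=0b11010101, col=0b100111, row AND col = 0b101 = 5; 5 != 39 -> empty
(107,77): row=0b1101011, col=0b1001101, row AND col = 0b1001001 = 73; 73 != 77 -> empty
(16,2): row=0b10000, col=0b10, row AND col = 0b0 = 0; 0 != 2 -> empty
(213,159): row=0b11010101, col=0b10011111, row AND col = 0b10010101 = 149; 149 != 159 -> empty
(9,2): row=0b1001, col=0b10, row AND col = 0b0 = 0; 0 != 2 -> empty
(18,10): row=0b10010, col=0b1010, row AND col = 0b10 = 2; 2 != 10 -> empty
(99,98): row=0b1100011, col=0b1100010, row AND col = 0b1100010 = 98; 98 == 98 -> filled
(67,63): row=0b1000011, col=0b111111, row AND col = 0b11 = 3; 3 != 63 -> empty
(0,0): row=0b0, col=0b0, row AND col = 0b0 = 0; 0 == 0 -> filled
(0,0): row=0b0, col=0b0, row AND col = 0b0 = 0; 0 == 0 -> filled
(117,38): row=0b1110101, col=0b100110, row AND col = 0b100100 = 36; 36 != 38 -> empty

Answer: no no no no no no no yes no yes yes no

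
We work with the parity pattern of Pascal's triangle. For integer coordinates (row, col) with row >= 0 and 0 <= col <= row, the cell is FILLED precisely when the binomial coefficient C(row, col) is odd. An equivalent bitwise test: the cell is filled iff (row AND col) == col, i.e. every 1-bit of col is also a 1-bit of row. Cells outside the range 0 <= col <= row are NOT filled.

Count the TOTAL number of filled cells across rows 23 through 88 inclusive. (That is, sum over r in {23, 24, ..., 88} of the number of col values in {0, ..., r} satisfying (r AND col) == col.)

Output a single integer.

r23=10111 pc4: +16 =16
r24=11000 pc2: +4 =20
r25=11001 pc3: +8 =28
r26=11010 pc3: +8 =36
r27=11011 pc4: +16 =52
r28=11100 pc3: +8 =60
r29=11101 pc4: +16 =76
r30=11110 pc4: +16 =92
r31=11111 pc5: +32 =124
r32=100000 pc1: +2 =126
r33=100001 pc2: +4 =130
r34=100010 pc2: +4 =134
r35=100011 pc3: +8 =142
r36=100100 pc2: +4 =146
r37=100101 pc3: +8 =154
r38=100110 pc3: +8 =162
r39=100111 pc4: +16 =178
r40=101000 pc2: +4 =182
r41=101001 pc3: +8 =190
r42=101010 pc3: +8 =198
r43=101011 pc4: +16 =214
r44=101100 pc3: +8 =222
r45=101101 pc4: +16 =238
r46=101110 pc4: +16 =254
r47=101111 pc5: +32 =286
r48=110000 pc2: +4 =290
r49=110001 pc3: +8 =298
r50=110010 pc3: +8 =306
r51=110011 pc4: +16 =322
r52=110100 pc3: +8 =330
r53=110101 pc4: +16 =346
r54=110110 pc4: +16 =362
r55=110111 pc5: +32 =394
r56=111000 pc3: +8 =402
r57=111001 pc4: +16 =418
r58=111010 pc4: +16 =434
r59=111011 pc5: +32 =466
r60=111100 pc4: +16 =482
r61=111101 pc5: +32 =514
r62=111110 pc5: +32 =546
r63=111111 pc6: +64 =610
r64=1000000 pc1: +2 =612
r65=1000001 pc2: +4 =616
r66=1000010 pc2: +4 =620
r67=1000011 pc3: +8 =628
r68=1000100 pc2: +4 =632
r69=1000101 pc3: +8 =640
r70=1000110 pc3: +8 =648
r71=1000111 pc4: +16 =664
r72=1001000 pc2: +4 =668
r73=1001001 pc3: +8 =676
r74=1001010 pc3: +8 =684
r75=1001011 pc4: +16 =700
r76=1001100 pc3: +8 =708
r77=1001101 pc4: +16 =724
r78=1001110 pc4: +16 =740
r79=1001111 pc5: +32 =772
r80=1010000 pc2: +4 =776
r81=1010001 pc3: +8 =784
r82=1010010 pc3: +8 =792
r83=1010011 pc4: +16 =808
r84=1010100 pc3: +8 =816
r85=1010101 pc4: +16 =832
r86=1010110 pc4: +16 =848
r87=1010111 pc5: +32 =880
r88=1011000 pc3: +8 =888

Answer: 888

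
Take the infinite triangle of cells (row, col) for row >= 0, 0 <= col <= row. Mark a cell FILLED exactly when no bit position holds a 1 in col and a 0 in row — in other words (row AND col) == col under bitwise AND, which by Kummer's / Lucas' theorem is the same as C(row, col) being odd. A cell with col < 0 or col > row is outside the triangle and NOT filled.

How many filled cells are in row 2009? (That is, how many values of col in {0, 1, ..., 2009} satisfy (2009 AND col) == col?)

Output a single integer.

Answer: 256

Derivation:
2009 in binary = 11111011001
popcount(2009) = number of 1-bits in 11111011001 = 8
A col c satisfies (2009 AND c) == c iff every set bit of c is also set in 2009; each of the 8 set bits of 2009 can independently be on or off in c.
count = 2^8 = 256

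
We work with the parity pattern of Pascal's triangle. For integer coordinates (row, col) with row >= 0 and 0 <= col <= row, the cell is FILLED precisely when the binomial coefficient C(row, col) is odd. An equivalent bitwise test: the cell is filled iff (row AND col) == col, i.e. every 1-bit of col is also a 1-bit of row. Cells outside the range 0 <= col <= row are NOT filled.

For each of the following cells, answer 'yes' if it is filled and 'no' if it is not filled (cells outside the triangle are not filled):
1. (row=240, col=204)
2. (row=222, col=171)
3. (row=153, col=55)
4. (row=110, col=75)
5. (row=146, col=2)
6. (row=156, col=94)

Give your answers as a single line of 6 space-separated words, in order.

Answer: no no no no yes no

Derivation:
(240,204): row=0b11110000, col=0b11001100, row AND col = 0b11000000 = 192; 192 != 204 -> empty
(222,171): row=0b11011110, col=0b10101011, row AND col = 0b10001010 = 138; 138 != 171 -> empty
(153,55): row=0b10011001, col=0b110111, row AND col = 0b10001 = 17; 17 != 55 -> empty
(110,75): row=0b1101110, col=0b1001011, row AND col = 0b1001010 = 74; 74 != 75 -> empty
(146,2): row=0b10010010, col=0b10, row AND col = 0b10 = 2; 2 == 2 -> filled
(156,94): row=0b10011100, col=0b1011110, row AND col = 0b11100 = 28; 28 != 94 -> empty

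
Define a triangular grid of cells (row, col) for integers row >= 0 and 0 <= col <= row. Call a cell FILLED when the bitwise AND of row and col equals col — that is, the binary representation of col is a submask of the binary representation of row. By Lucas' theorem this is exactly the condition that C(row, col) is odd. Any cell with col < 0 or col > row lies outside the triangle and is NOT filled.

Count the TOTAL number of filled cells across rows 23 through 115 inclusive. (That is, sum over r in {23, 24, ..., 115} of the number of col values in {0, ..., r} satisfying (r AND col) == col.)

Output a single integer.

r23=10111 pc4: +16 =16
r24=11000 pc2: +4 =20
r25=11001 pc3: +8 =28
r26=11010 pc3: +8 =36
r27=11011 pc4: +16 =52
r28=11100 pc3: +8 =60
r29=11101 pc4: +16 =76
r30=11110 pc4: +16 =92
r31=11111 pc5: +32 =124
r32=100000 pc1: +2 =126
r33=100001 pc2: +4 =130
r34=100010 pc2: +4 =134
r35=100011 pc3: +8 =142
r36=100100 pc2: +4 =146
r37=100101 pc3: +8 =154
r38=100110 pc3: +8 =162
r39=100111 pc4: +16 =178
r40=101000 pc2: +4 =182
r41=101001 pc3: +8 =190
r42=101010 pc3: +8 =198
r43=101011 pc4: +16 =214
r44=101100 pc3: +8 =222
r45=101101 pc4: +16 =238
r46=101110 pc4: +16 =254
r47=101111 pc5: +32 =286
r48=110000 pc2: +4 =290
r49=110001 pc3: +8 =298
r50=110010 pc3: +8 =306
r51=110011 pc4: +16 =322
r52=110100 pc3: +8 =330
r53=110101 pc4: +16 =346
r54=110110 pc4: +16 =362
r55=110111 pc5: +32 =394
r56=111000 pc3: +8 =402
r57=111001 pc4: +16 =418
r58=111010 pc4: +16 =434
r59=111011 pc5: +32 =466
r60=111100 pc4: +16 =482
r61=111101 pc5: +32 =514
r62=111110 pc5: +32 =546
r63=111111 pc6: +64 =610
r64=1000000 pc1: +2 =612
r65=1000001 pc2: +4 =616
r66=1000010 pc2: +4 =620
r67=1000011 pc3: +8 =628
r68=1000100 pc2: +4 =632
r69=1000101 pc3: +8 =640
r70=1000110 pc3: +8 =648
r71=1000111 pc4: +16 =664
r72=1001000 pc2: +4 =668
r73=1001001 pc3: +8 =676
r74=1001010 pc3: +8 =684
r75=1001011 pc4: +16 =700
r76=1001100 pc3: +8 =708
r77=1001101 pc4: +16 =724
r78=1001110 pc4: +16 =740
r79=1001111 pc5: +32 =772
r80=1010000 pc2: +4 =776
r81=1010001 pc3: +8 =784
r82=1010010 pc3: +8 =792
r83=1010011 pc4: +16 =808
r84=1010100 pc3: +8 =816
r85=1010101 pc4: +16 =832
r86=1010110 pc4: +16 =848
r87=1010111 pc5: +32 =880
r88=1011000 pc3: +8 =888
r89=1011001 pc4: +16 =904
r90=1011010 pc4: +16 =920
r91=1011011 pc5: +32 =952
r92=1011100 pc4: +16 =968
r93=1011101 pc5: +32 =1000
r94=1011110 pc5: +32 =1032
r95=1011111 pc6: +64 =1096
r96=1100000 pc2: +4 =1100
r97=1100001 pc3: +8 =1108
r98=1100010 pc3: +8 =1116
r99=1100011 pc4: +16 =1132
r100=1100100 pc3: +8 =1140
r101=1100101 pc4: +16 =1156
r102=1100110 pc4: +16 =1172
r103=1100111 pc5: +32 =1204
r104=1101000 pc3: +8 =1212
r105=1101001 pc4: +16 =1228
r106=1101010 pc4: +16 =1244
r107=1101011 pc5: +32 =1276
r108=1101100 pc4: +16 =1292
r109=1101101 pc5: +32 =1324
r110=1101110 pc5: +32 =1356
r111=1101111 pc6: +64 =1420
r112=1110000 pc3: +8 =1428
r113=1110001 pc4: +16 =1444
r114=1110010 pc4: +16 =1460
r115=1110011 pc5: +32 =1492

Answer: 1492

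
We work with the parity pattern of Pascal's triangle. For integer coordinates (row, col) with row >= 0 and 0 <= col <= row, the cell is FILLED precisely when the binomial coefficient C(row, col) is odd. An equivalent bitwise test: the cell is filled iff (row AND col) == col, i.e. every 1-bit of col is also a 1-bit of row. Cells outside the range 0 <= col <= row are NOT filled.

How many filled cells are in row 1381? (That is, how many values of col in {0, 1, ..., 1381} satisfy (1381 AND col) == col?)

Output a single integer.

Answer: 64

Derivation:
1381 in binary = 10101100101
popcount(1381) = number of 1-bits in 10101100101 = 6
A col c satisfies (1381 AND c) == c iff every set bit of c is also set in 1381; each of the 6 set bits of 1381 can independently be on or off in c.
count = 2^6 = 64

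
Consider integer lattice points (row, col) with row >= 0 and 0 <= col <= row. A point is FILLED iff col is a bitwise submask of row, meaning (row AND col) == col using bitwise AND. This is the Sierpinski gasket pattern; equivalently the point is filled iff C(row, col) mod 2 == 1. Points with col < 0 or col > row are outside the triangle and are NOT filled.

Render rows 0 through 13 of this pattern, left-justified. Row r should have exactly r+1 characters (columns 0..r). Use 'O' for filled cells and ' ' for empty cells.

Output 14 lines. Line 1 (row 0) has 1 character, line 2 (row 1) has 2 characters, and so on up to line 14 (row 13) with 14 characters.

r0=0: O
r1=1: OO
r2=10: O O
r3=11: OOOO
r4=100: O   O
r5=101: OO  OO
r6=110: O O O O
r7=111: OOOOOOOO
r8=1000: O       O
r9=1001: OO      OO
r10=1010: O O     O O
r11=1011: OOOO    OOOO
r12=1100: O   O   O   O
r13=1101: OO  OO  OO  OO

Answer: O
OO
O O
OOOO
O   O
OO  OO
O O O O
OOOOOOOO
O       O
OO      OO
O O     O O
OOOO    OOOO
O   O   O   O
OO  OO  OO  OO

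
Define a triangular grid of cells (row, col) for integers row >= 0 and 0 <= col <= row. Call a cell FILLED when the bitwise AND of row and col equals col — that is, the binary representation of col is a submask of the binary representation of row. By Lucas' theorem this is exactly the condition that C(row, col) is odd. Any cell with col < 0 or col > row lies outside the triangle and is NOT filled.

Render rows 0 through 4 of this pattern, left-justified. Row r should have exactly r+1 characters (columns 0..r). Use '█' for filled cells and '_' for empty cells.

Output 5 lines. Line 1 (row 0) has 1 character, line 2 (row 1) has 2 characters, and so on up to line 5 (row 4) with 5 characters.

r0=0: █
r1=1: ██
r2=10: █_█
r3=11: ████
r4=100: █___█

Answer: █
██
█_█
████
█___█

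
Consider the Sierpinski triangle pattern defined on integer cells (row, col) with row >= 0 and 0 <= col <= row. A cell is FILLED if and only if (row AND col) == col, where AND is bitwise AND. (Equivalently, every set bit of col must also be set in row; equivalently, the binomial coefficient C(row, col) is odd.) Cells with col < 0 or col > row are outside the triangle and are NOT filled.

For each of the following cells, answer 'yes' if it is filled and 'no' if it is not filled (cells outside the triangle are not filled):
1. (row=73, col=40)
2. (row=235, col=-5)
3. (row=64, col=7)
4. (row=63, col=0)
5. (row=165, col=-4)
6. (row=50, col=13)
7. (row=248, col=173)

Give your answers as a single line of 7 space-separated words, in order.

Answer: no no no yes no no no

Derivation:
(73,40): row=0b1001001, col=0b101000, row AND col = 0b1000 = 8; 8 != 40 -> empty
(235,-5): col outside [0, 235] -> not filled
(64,7): row=0b1000000, col=0b111, row AND col = 0b0 = 0; 0 != 7 -> empty
(63,0): row=0b111111, col=0b0, row AND col = 0b0 = 0; 0 == 0 -> filled
(165,-4): col outside [0, 165] -> not filled
(50,13): row=0b110010, col=0b1101, row AND col = 0b0 = 0; 0 != 13 -> empty
(248,173): row=0b11111000, col=0b10101101, row AND col = 0b10101000 = 168; 168 != 173 -> empty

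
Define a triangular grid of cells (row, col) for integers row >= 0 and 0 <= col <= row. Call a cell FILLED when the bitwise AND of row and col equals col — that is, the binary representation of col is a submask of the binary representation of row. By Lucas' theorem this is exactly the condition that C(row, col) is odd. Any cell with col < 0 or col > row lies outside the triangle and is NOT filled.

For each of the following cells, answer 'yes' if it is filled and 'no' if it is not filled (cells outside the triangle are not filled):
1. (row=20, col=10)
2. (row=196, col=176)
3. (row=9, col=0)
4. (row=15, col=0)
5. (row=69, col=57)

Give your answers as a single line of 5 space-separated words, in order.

Answer: no no yes yes no

Derivation:
(20,10): row=0b10100, col=0b1010, row AND col = 0b0 = 0; 0 != 10 -> empty
(196,176): row=0b11000100, col=0b10110000, row AND col = 0b10000000 = 128; 128 != 176 -> empty
(9,0): row=0b1001, col=0b0, row AND col = 0b0 = 0; 0 == 0 -> filled
(15,0): row=0b1111, col=0b0, row AND col = 0b0 = 0; 0 == 0 -> filled
(69,57): row=0b1000101, col=0b111001, row AND col = 0b1 = 1; 1 != 57 -> empty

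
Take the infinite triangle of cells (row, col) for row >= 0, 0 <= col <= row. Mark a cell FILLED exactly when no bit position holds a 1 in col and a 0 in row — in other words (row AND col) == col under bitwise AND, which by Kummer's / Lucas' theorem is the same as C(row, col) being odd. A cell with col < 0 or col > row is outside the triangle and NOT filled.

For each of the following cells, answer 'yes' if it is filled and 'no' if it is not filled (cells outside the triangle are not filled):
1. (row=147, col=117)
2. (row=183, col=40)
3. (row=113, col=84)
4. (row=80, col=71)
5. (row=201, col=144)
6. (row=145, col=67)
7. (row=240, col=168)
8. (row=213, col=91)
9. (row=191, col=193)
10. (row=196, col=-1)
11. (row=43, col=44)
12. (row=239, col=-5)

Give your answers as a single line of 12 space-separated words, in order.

Answer: no no no no no no no no no no no no

Derivation:
(147,117): row=0b10010011, col=0b1110101, row AND col = 0b10001 = 17; 17 != 117 -> empty
(183,40): row=0b10110111, col=0b101000, row AND col = 0b100000 = 32; 32 != 40 -> empty
(113,84): row=0b1110001, col=0b1010100, row AND col = 0b1010000 = 80; 80 != 84 -> empty
(80,71): row=0b1010000, col=0b1000111, row AND col = 0b1000000 = 64; 64 != 71 -> empty
(201,144): row=0b11001001, col=0b10010000, row AND col = 0b10000000 = 128; 128 != 144 -> empty
(145,67): row=0b10010001, col=0b1000011, row AND col = 0b1 = 1; 1 != 67 -> empty
(240,168): row=0b11110000, col=0b10101000, row AND col = 0b10100000 = 160; 160 != 168 -> empty
(213,91): row=0b11010101, col=0b1011011, row AND col = 0b1010001 = 81; 81 != 91 -> empty
(191,193): col outside [0, 191] -> not filled
(196,-1): col outside [0, 196] -> not filled
(43,44): col outside [0, 43] -> not filled
(239,-5): col outside [0, 239] -> not filled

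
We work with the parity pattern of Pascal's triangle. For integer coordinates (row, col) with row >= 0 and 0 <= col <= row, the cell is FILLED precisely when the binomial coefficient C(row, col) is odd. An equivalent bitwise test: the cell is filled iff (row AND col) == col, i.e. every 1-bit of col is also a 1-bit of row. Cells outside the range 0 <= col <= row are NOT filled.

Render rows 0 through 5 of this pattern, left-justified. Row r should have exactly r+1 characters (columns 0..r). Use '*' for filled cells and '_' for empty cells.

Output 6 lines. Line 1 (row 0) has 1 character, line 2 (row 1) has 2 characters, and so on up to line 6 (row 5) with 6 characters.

r0=0: *
r1=1: **
r2=10: *_*
r3=11: ****
r4=100: *___*
r5=101: **__**

Answer: *
**
*_*
****
*___*
**__**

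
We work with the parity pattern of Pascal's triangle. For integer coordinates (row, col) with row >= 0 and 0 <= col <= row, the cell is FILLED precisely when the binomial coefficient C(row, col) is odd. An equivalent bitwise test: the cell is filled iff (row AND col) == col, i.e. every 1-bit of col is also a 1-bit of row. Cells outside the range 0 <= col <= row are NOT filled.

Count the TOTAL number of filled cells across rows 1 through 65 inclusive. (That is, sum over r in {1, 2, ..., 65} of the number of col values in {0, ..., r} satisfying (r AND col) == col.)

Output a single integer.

Answer: 734

Derivation:
r1=1 pc1: +2 =2
r2=10 pc1: +2 =4
r3=11 pc2: +4 =8
r4=100 pc1: +2 =10
r5=101 pc2: +4 =14
r6=110 pc2: +4 =18
r7=111 pc3: +8 =26
r8=1000 pc1: +2 =28
r9=1001 pc2: +4 =32
r10=1010 pc2: +4 =36
r11=1011 pc3: +8 =44
r12=1100 pc2: +4 =48
r13=1101 pc3: +8 =56
r14=1110 pc3: +8 =64
r15=1111 pc4: +16 =80
r16=10000 pc1: +2 =82
r17=10001 pc2: +4 =86
r18=10010 pc2: +4 =90
r19=10011 pc3: +8 =98
r20=10100 pc2: +4 =102
r21=10101 pc3: +8 =110
r22=10110 pc3: +8 =118
r23=10111 pc4: +16 =134
r24=11000 pc2: +4 =138
r25=11001 pc3: +8 =146
r26=11010 pc3: +8 =154
r27=11011 pc4: +16 =170
r28=11100 pc3: +8 =178
r29=11101 pc4: +16 =194
r30=11110 pc4: +16 =210
r31=11111 pc5: +32 =242
r32=100000 pc1: +2 =244
r33=100001 pc2: +4 =248
r34=100010 pc2: +4 =252
r35=100011 pc3: +8 =260
r36=100100 pc2: +4 =264
r37=100101 pc3: +8 =272
r38=100110 pc3: +8 =280
r39=100111 pc4: +16 =296
r40=101000 pc2: +4 =300
r41=101001 pc3: +8 =308
r42=101010 pc3: +8 =316
r43=101011 pc4: +16 =332
r44=101100 pc3: +8 =340
r45=101101 pc4: +16 =356
r46=101110 pc4: +16 =372
r47=101111 pc5: +32 =404
r48=110000 pc2: +4 =408
r49=110001 pc3: +8 =416
r50=110010 pc3: +8 =424
r51=110011 pc4: +16 =440
r52=110100 pc3: +8 =448
r53=110101 pc4: +16 =464
r54=110110 pc4: +16 =480
r55=110111 pc5: +32 =512
r56=111000 pc3: +8 =520
r57=111001 pc4: +16 =536
r58=111010 pc4: +16 =552
r59=111011 pc5: +32 =584
r60=111100 pc4: +16 =600
r61=111101 pc5: +32 =632
r62=111110 pc5: +32 =664
r63=111111 pc6: +64 =728
r64=1000000 pc1: +2 =730
r65=1000001 pc2: +4 =734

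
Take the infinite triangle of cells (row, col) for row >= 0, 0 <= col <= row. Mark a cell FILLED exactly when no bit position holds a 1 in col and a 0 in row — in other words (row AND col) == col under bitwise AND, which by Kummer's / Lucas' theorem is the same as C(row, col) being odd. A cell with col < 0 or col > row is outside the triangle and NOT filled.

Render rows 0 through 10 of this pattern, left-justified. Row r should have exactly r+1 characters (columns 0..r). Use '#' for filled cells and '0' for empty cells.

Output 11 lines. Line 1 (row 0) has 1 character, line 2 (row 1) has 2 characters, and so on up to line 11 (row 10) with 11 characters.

r0=0: #
r1=1: ##
r2=10: #0#
r3=11: ####
r4=100: #000#
r5=101: ##00##
r6=110: #0#0#0#
r7=111: ########
r8=1000: #0000000#
r9=1001: ##000000##
r10=1010: #0#00000#0#

Answer: #
##
#0#
####
#000#
##00##
#0#0#0#
########
#0000000#
##000000##
#0#00000#0#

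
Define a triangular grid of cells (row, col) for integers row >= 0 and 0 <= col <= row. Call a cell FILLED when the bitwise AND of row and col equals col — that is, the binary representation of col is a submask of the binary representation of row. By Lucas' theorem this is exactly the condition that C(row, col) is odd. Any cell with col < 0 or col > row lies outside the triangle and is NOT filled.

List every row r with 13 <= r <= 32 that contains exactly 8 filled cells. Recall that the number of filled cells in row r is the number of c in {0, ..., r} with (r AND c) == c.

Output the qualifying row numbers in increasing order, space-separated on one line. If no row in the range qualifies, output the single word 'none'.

Answer: 13 14 19 21 22 25 26 28

Derivation:
Row r has 2^popcount(r) filled cells, so we need popcount(r) = log2(8) = 3.
Scan r = 13..32 and keep those with exactly 3 one-bits:
r=13=1101 popcount=3 -> KEEP
r=14=1110 popcount=3 -> KEEP
r=15=1111 popcount=4 -> skip
r=16=10000 popcount=1 -> skip
r=17=10001 popcount=2 -> skip
r=18=10010 popcount=2 -> skip
r=19=10011 popcount=3 -> KEEP
r=20=10100 popcount=2 -> skip
r=21=10101 popcount=3 -> KEEP
r=22=10110 popcount=3 -> KEEP
r=23=10111 popcount=4 -> skip
r=24=11000 popcount=2 -> skip
r=25=11001 popcount=3 -> KEEP
r=26=11010 popcount=3 -> KEEP
r=27=11011 popcount=4 -> skip
r=28=11100 popcount=3 -> KEEP
r=29=11101 popcount=4 -> skip
r=30=11110 popcount=4 -> skip
r=31=11111 popcount=5 -> skip
r=32=100000 popcount=1 -> skip
Kept rows: 13 14 19 21 22 25 26 28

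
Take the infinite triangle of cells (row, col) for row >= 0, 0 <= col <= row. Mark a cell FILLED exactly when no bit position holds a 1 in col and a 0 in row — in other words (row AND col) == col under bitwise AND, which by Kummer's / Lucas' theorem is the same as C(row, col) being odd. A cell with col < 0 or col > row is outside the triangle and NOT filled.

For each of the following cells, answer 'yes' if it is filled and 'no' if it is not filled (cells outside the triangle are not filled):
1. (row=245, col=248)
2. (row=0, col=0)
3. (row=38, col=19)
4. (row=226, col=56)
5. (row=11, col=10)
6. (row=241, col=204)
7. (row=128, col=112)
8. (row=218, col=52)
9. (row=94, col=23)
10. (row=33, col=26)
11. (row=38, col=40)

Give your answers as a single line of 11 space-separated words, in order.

(245,248): col outside [0, 245] -> not filled
(0,0): row=0b0, col=0b0, row AND col = 0b0 = 0; 0 == 0 -> filled
(38,19): row=0b100110, col=0b10011, row AND col = 0b10 = 2; 2 != 19 -> empty
(226,56): row=0b11100010, col=0b111000, row AND col = 0b100000 = 32; 32 != 56 -> empty
(11,10): row=0b1011, col=0b1010, row AND col = 0b1010 = 10; 10 == 10 -> filled
(241,204): row=0b11110001, col=0b11001100, row AND col = 0b11000000 = 192; 192 != 204 -> empty
(128,112): row=0b10000000, col=0b1110000, row AND col = 0b0 = 0; 0 != 112 -> empty
(218,52): row=0b11011010, col=0b110100, row AND col = 0b10000 = 16; 16 != 52 -> empty
(94,23): row=0b1011110, col=0b10111, row AND col = 0b10110 = 22; 22 != 23 -> empty
(33,26): row=0b100001, col=0b11010, row AND col = 0b0 = 0; 0 != 26 -> empty
(38,40): col outside [0, 38] -> not filled

Answer: no yes no no yes no no no no no no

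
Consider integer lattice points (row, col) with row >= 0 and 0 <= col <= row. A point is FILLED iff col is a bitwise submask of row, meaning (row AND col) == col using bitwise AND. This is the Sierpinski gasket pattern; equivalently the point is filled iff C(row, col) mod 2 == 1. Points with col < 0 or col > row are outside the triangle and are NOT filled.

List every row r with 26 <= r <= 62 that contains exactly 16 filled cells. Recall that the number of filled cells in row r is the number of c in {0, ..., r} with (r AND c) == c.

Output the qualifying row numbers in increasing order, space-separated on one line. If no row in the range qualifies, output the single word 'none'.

Answer: 27 29 30 39 43 45 46 51 53 54 57 58 60

Derivation:
Row r has 2^popcount(r) filled cells, so we need popcount(r) = log2(16) = 4.
Scan r = 26..62 and keep those with exactly 4 one-bits:
r=26=11010 popcount=3 -> skip
r=27=11011 popcount=4 -> KEEP
r=28=11100 popcount=3 -> skip
r=29=11101 popcount=4 -> KEEP
r=30=11110 popcount=4 -> KEEP
r=31=11111 popcount=5 -> skip
r=32=100000 popcount=1 -> skip
r=33=100001 popcount=2 -> skip
r=34=100010 popcount=2 -> skip
r=35=100011 popcount=3 -> skip
r=36=100100 popcount=2 -> skip
r=37=100101 popcount=3 -> skip
r=38=100110 popcount=3 -> skip
r=39=100111 popcount=4 -> KEEP
r=40=101000 popcount=2 -> skip
r=41=101001 popcount=3 -> skip
r=42=101010 popcount=3 -> skip
r=43=101011 popcount=4 -> KEEP
r=44=101100 popcount=3 -> skip
r=45=101101 popcount=4 -> KEEP
r=46=101110 popcount=4 -> KEEP
r=47=101111 popcount=5 -> skip
r=48=110000 popcount=2 -> skip
r=49=110001 popcount=3 -> skip
r=50=110010 popcount=3 -> skip
r=51=110011 popcount=4 -> KEEP
r=52=110100 popcount=3 -> skip
r=53=110101 popcount=4 -> KEEP
r=54=110110 popcount=4 -> KEEP
r=55=110111 popcount=5 -> skip
r=56=111000 popcount=3 -> skip
r=57=111001 popcount=4 -> KEEP
r=58=111010 popcount=4 -> KEEP
r=59=111011 popcount=5 -> skip
r=60=111100 popcount=4 -> KEEP
r=61=111101 popcount=5 -> skip
r=62=111110 popcount=5 -> skip
Kept rows: 27 29 30 39 43 45 46 51 53 54 57 58 60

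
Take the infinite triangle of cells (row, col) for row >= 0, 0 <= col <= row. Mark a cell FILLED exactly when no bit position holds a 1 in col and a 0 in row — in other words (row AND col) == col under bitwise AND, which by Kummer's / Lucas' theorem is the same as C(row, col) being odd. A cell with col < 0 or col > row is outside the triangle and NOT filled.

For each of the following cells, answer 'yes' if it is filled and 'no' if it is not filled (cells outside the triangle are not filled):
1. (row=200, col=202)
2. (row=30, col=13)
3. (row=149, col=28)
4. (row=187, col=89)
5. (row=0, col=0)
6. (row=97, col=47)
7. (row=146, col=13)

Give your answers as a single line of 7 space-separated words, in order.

(200,202): col outside [0, 200] -> not filled
(30,13): row=0b11110, col=0b1101, row AND col = 0b1100 = 12; 12 != 13 -> empty
(149,28): row=0b10010101, col=0b11100, row AND col = 0b10100 = 20; 20 != 28 -> empty
(187,89): row=0b10111011, col=0b1011001, row AND col = 0b11001 = 25; 25 != 89 -> empty
(0,0): row=0b0, col=0b0, row AND col = 0b0 = 0; 0 == 0 -> filled
(97,47): row=0b1100001, col=0b101111, row AND col = 0b100001 = 33; 33 != 47 -> empty
(146,13): row=0b10010010, col=0b1101, row AND col = 0b0 = 0; 0 != 13 -> empty

Answer: no no no no yes no no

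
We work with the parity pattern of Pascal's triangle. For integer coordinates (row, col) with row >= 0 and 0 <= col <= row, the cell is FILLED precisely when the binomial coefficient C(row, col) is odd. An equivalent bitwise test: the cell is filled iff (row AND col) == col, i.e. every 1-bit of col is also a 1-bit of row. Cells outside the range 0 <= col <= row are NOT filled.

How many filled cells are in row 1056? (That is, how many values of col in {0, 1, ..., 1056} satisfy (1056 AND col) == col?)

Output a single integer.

1056 in binary = 10000100000
popcount(1056) = number of 1-bits in 10000100000 = 2
A col c satisfies (1056 AND c) == c iff every set bit of c is also set in 1056; each of the 2 set bits of 1056 can independently be on or off in c.
count = 2^2 = 4

Answer: 4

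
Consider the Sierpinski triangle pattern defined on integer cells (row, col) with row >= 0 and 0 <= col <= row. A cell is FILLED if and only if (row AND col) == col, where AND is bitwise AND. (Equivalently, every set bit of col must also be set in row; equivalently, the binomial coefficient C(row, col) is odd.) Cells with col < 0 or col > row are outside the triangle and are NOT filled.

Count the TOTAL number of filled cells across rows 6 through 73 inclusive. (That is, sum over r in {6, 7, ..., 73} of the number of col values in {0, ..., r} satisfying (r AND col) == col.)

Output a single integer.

Answer: 780

Derivation:
r6=110 pc2: +4 =4
r7=111 pc3: +8 =12
r8=1000 pc1: +2 =14
r9=1001 pc2: +4 =18
r10=1010 pc2: +4 =22
r11=1011 pc3: +8 =30
r12=1100 pc2: +4 =34
r13=1101 pc3: +8 =42
r14=1110 pc3: +8 =50
r15=1111 pc4: +16 =66
r16=10000 pc1: +2 =68
r17=10001 pc2: +4 =72
r18=10010 pc2: +4 =76
r19=10011 pc3: +8 =84
r20=10100 pc2: +4 =88
r21=10101 pc3: +8 =96
r22=10110 pc3: +8 =104
r23=10111 pc4: +16 =120
r24=11000 pc2: +4 =124
r25=11001 pc3: +8 =132
r26=11010 pc3: +8 =140
r27=11011 pc4: +16 =156
r28=11100 pc3: +8 =164
r29=11101 pc4: +16 =180
r30=11110 pc4: +16 =196
r31=11111 pc5: +32 =228
r32=100000 pc1: +2 =230
r33=100001 pc2: +4 =234
r34=100010 pc2: +4 =238
r35=100011 pc3: +8 =246
r36=100100 pc2: +4 =250
r37=100101 pc3: +8 =258
r38=100110 pc3: +8 =266
r39=100111 pc4: +16 =282
r40=101000 pc2: +4 =286
r41=101001 pc3: +8 =294
r42=101010 pc3: +8 =302
r43=101011 pc4: +16 =318
r44=101100 pc3: +8 =326
r45=101101 pc4: +16 =342
r46=101110 pc4: +16 =358
r47=101111 pc5: +32 =390
r48=110000 pc2: +4 =394
r49=110001 pc3: +8 =402
r50=110010 pc3: +8 =410
r51=110011 pc4: +16 =426
r52=110100 pc3: +8 =434
r53=110101 pc4: +16 =450
r54=110110 pc4: +16 =466
r55=110111 pc5: +32 =498
r56=111000 pc3: +8 =506
r57=111001 pc4: +16 =522
r58=111010 pc4: +16 =538
r59=111011 pc5: +32 =570
r60=111100 pc4: +16 =586
r61=111101 pc5: +32 =618
r62=111110 pc5: +32 =650
r63=111111 pc6: +64 =714
r64=1000000 pc1: +2 =716
r65=1000001 pc2: +4 =720
r66=1000010 pc2: +4 =724
r67=1000011 pc3: +8 =732
r68=1000100 pc2: +4 =736
r69=1000101 pc3: +8 =744
r70=1000110 pc3: +8 =752
r71=1000111 pc4: +16 =768
r72=1001000 pc2: +4 =772
r73=1001001 pc3: +8 =780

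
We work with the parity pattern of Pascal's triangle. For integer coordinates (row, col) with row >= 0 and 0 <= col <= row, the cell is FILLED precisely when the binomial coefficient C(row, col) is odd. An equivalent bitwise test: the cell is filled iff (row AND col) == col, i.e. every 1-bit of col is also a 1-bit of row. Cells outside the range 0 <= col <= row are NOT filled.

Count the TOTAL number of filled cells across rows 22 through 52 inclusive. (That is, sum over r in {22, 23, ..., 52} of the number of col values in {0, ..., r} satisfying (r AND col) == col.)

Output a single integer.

Answer: 338

Derivation:
r22=10110 pc3: +8 =8
r23=10111 pc4: +16 =24
r24=11000 pc2: +4 =28
r25=11001 pc3: +8 =36
r26=11010 pc3: +8 =44
r27=11011 pc4: +16 =60
r28=11100 pc3: +8 =68
r29=11101 pc4: +16 =84
r30=11110 pc4: +16 =100
r31=11111 pc5: +32 =132
r32=100000 pc1: +2 =134
r33=100001 pc2: +4 =138
r34=100010 pc2: +4 =142
r35=100011 pc3: +8 =150
r36=100100 pc2: +4 =154
r37=100101 pc3: +8 =162
r38=100110 pc3: +8 =170
r39=100111 pc4: +16 =186
r40=101000 pc2: +4 =190
r41=101001 pc3: +8 =198
r42=101010 pc3: +8 =206
r43=101011 pc4: +16 =222
r44=101100 pc3: +8 =230
r45=101101 pc4: +16 =246
r46=101110 pc4: +16 =262
r47=101111 pc5: +32 =294
r48=110000 pc2: +4 =298
r49=110001 pc3: +8 =306
r50=110010 pc3: +8 =314
r51=110011 pc4: +16 =330
r52=110100 pc3: +8 =338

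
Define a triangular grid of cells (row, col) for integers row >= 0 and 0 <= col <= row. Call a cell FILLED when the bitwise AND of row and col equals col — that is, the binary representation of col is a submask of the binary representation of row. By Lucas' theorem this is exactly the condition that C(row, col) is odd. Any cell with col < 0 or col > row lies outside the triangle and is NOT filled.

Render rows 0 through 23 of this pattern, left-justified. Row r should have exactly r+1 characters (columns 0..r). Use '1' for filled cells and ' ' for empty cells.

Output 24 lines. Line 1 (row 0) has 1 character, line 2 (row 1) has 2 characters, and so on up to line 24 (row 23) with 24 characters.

Answer: 1
11
1 1
1111
1   1
11  11
1 1 1 1
11111111
1       1
11      11
1 1     1 1
1111    1111
1   1   1   1
11  11  11  11
1 1 1 1 1 1 1 1
1111111111111111
1               1
11              11
1 1             1 1
1111            1111
1   1           1   1
11  11          11  11
1 1 1 1         1 1 1 1
11111111        11111111

Derivation:
r0=0: 1
r1=1: 11
r2=10: 1 1
r3=11: 1111
r4=100: 1   1
r5=101: 11  11
r6=110: 1 1 1 1
r7=111: 11111111
r8=1000: 1       1
r9=1001: 11      11
r10=1010: 1 1     1 1
r11=1011: 1111    1111
r12=1100: 1   1   1   1
r13=1101: 11  11  11  11
r14=1110: 1 1 1 1 1 1 1 1
r15=1111: 1111111111111111
r16=10000: 1               1
r17=10001: 11              11
r18=10010: 1 1             1 1
r19=10011: 1111            1111
r20=10100: 1   1           1   1
r21=10101: 11  11          11  11
r22=10110: 1 1 1 1         1 1 1 1
r23=10111: 11111111        11111111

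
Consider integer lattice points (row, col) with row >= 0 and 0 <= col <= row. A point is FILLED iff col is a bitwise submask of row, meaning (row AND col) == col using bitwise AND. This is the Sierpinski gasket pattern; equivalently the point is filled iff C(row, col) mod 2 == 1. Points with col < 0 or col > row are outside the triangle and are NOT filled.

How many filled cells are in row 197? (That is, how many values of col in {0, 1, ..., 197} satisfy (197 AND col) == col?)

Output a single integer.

Answer: 16

Derivation:
197 in binary = 11000101
popcount(197) = number of 1-bits in 11000101 = 4
A col c satisfies (197 AND c) == c iff every set bit of c is also set in 197; each of the 4 set bits of 197 can independently be on or off in c.
count = 2^4 = 16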